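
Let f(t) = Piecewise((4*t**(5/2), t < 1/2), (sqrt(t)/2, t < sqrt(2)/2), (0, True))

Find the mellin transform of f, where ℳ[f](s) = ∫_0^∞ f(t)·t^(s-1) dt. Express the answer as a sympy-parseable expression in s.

2**(-s - 1/2)*(2**(s/2 + 1/4)*(2*s + 5) + 2*s - 3)/((2*s + 1)*(2*s + 5))
  Re(s) > -5/2

remove the shared t-power first: 4*t**2 on [0, 1/2); 1/2 on [1/2, sqrt(2)/2)
back out the common scale on t: t**2 on [0, 1); 1/2 on [1, sqrt(2))
invert the power substitution to get t on [0, 1); 1/2 on [1, 2)
breakpoints 1/2: one integral from each of the 2 segments
on [0, 1/2): add ∫ 4*t**(5/2)·t^(s-1) dt
on [1/2, sqrt(2)/2): add ∫ sqrt(t)/2·t^(s-1) dt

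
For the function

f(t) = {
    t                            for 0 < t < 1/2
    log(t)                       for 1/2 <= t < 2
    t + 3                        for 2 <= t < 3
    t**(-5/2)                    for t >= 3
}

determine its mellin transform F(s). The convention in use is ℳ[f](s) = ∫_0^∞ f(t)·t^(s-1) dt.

linearity at 1/2, 2, 3 turns ℳ[f](s) into 4 summed integrals
piece [0, 1/2): integrate t against the kernel
on [1/2, 2) integrate f = log(t) against the kernel
∫ over [2, 3) of (t + 3)·t^(s-1) joins the sum
[3, ∞) adds the kernel integral of t**(-5/2)

(-270*2**(2*s)*s**2*(2*s - 5) + 54*2**(2*s)*s*(s + 1)*(2*s - 5)*log(2) - 162*2**(2*s)*s*(2*s - 5) - 54*2**(2*s)*(s + 1)*(2*s - 5) - 4*sqrt(3)*6**s*s**2*(s + 1) + 324*6**s*s**2*(2*s - 5) + 162*6**s*s*(2*s - 5) + 27*s**2*(2*s - 5) + 54*s*(s + 1)*(2*s - 5)*log(2) + (2*s - 5)*(54*s + 54))/(54*2**s*s**2*(s + 1)*(2*s - 5))
  -1 < Re(s) < 5/2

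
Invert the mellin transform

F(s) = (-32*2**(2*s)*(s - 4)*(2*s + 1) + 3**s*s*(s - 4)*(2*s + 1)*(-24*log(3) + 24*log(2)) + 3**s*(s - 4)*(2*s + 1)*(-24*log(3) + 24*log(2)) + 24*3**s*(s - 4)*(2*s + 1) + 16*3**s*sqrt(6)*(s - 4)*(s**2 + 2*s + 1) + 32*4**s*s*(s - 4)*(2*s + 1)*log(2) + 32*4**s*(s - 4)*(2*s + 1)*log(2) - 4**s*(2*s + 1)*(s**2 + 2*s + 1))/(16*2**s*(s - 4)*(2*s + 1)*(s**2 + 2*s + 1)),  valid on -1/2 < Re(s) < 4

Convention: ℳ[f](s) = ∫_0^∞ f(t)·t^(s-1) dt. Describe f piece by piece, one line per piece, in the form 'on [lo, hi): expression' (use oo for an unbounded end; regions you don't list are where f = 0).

breakpoints 3/2, 2: one integral from each of the 3 segments
for t in [0, 3/2): the term is ∫ sqrt(t)·t^(s-1)
for t in [3/2, 2): the term is ∫ t*log(t)·t^(s-1)
[2, ∞) adds the kernel integral of t**(-4)

on [0, 3/2): sqrt(t)
on [3/2, 2): t*log(t)
on [2, oo): t**(-4)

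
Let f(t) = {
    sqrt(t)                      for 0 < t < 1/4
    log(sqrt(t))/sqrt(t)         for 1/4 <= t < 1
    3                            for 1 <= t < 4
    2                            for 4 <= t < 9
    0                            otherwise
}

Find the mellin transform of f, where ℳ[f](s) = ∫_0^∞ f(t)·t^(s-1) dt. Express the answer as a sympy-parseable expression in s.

(16**s*(2*s + 1)*(4*s**2 - 4*s + 1) - 2**(2*s + 1)*s*(2*s + 1) + 2*36**s*(2*s + 1)*(4*s**2 - 4*s + 1) - 3*4**s*(2*s + 1)*(4*s**2 - 4*s + 1) + 8*s**2*(2*s + 1)*log(2) - 4*s*(2*s + 1)*log(2) + 4*s*(2*s + 1) + s*(4*s**2 - 4*s + 1))/(4**s*s*(2*s + 1)*(4*s**2 - 4*s + 1))
  Re(s) > -1/2

undo the power substitution: t on [0, 1/2); log(t)/t on [1/2, 1); 3 on [1, 2); …
split f at 1/4, 1, 4: ℳ[f](s) collects 4 kernel integrals
on [0, 1/4) integrate f = sqrt(t) against the kernel
[1/4, 1) adds the kernel integral of log(sqrt(t))/sqrt(t)
on [1, 4) integrate f = 3 against the kernel
between 4 and 9 the integrand is 2·t^(s-1)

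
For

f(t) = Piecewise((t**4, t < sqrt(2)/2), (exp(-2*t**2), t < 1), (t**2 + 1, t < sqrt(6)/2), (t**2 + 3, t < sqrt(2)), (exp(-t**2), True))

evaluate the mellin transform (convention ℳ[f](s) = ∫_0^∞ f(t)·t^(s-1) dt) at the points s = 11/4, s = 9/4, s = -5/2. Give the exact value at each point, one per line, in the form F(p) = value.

F(11/4) = 2**(5/8)*(-24624*3**(3/8) - 12960*2**(3/8) - 5643*uppergamma(11/8, 2) + 418 + 5643*uppergamma(11/8, 1) + 11286*2**(3/8)*uppergamma(11/8, 2) + 68256*2**(3/4))/45144
F(9/4) = 2**(7/8)*(-20400*3**(1/8) - 10400*2**(1/8) - 3825*uppergamma(9/8, 2) + 306 + 7650*2**(1/8)*uppergamma(9/8, 2) + 3825*uppergamma(9/8, 1) + 55200*2**(1/4))/30600
F(-5/2) = 2**(1/4)*(-234*sqrt(2) - 180*uppergamma(-5/4, 2) + 45*2**(3/4)*uppergamma(-5/4, 2) + 180*uppergamma(-5/4, 1) + 60 + 32*3**(3/4) + 216*2**(3/4))/180

the power substitution comes off first: t**2 on [0, 1/2); exp(-2*t) on [1/2, 1); t + 1 on [1, 3/2); …
f breaks at sqrt(2)/2, 1, sqrt(6)/2, sqrt(2) into 5 integrals to sum
[0, sqrt(2)/2) adds the kernel integral of t**4
[sqrt(2)/2, 1) adds the kernel integral of exp(-2*t**2)
between 1 and sqrt(6)/2 the integrand is (t**2 + 1)·t^(s-1)
segment [sqrt(6)/2, sqrt(2)) carries (t**2 + 3); integrate it
over [sqrt(2), ∞), the kernel integral of exp(-t**2) enters the sum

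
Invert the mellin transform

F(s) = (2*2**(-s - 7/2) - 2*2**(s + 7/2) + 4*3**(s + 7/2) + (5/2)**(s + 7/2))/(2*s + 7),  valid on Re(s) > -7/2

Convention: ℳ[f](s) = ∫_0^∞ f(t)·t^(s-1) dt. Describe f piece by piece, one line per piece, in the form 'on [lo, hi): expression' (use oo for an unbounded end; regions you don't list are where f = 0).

on [0, 1/2): 5*t**(7/2)/2
on [1/2, 2): 3*t**(7/2)/2
on [2, 5/2): 5*t**(7/2)/2
on [5/2, 3): 2*t**(7/2)

treat the 4 regions marked off by 1/2, 2, 5/2 separately and sum
over [0, 1/2), the kernel integral of 5*t**(7/2)/2 enters the sum
on [1/2, 2) integrate f = 3*t**(7/2)/2 against the kernel
piece [2, 5/2): integrate 5*t**(7/2)/2 against the kernel
∫ over [5/2, 3) of 2*t**(7/2)·t^(s-1) joins the sum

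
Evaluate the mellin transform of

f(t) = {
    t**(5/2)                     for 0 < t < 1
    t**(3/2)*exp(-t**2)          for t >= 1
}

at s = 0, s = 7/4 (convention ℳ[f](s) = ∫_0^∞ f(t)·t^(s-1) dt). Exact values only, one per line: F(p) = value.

reversing the shared t-power: t**2 on [0, 1); t*exp(-t**2) on [1, ∞)
peel off the power substitution: t on [0, 1); sqrt(t)*exp(-t) on [1, ∞)
invert the shared t-power to get sqrt(t) on [0, 1); exp(-t) on [1, ∞)
summing 2 kernel integrals split by 1 yields ℳ[f](s)
for t in [0, 1): the term is ∫ t**(5/2)·t^(s-1)
∫ over [1, ∞) of t**(3/2)*exp(-t**2)·t^(s-1) joins the sum

F(0) = uppergamma(3/4, 1)/2 + 2/5
F(7/4) = 4/17 + uppergamma(13/8, 1)/2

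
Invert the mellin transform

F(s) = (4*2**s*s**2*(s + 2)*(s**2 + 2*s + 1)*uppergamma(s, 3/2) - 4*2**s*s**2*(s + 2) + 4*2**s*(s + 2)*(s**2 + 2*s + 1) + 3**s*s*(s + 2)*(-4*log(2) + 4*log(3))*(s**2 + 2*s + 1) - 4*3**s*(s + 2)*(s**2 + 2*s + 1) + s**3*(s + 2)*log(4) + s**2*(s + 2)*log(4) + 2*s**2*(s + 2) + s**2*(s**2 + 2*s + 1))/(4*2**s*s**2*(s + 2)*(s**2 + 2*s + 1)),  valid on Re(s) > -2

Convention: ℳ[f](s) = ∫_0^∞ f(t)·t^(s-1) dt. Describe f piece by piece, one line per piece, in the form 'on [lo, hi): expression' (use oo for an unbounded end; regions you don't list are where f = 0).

breakpoints 1/2, 1, 3/2: one integral from each of the 4 segments
on [0, 1/2) integrate f = t**2 against the kernel
∫ over [1/2, 1) of t*log(t)·t^(s-1) joins the sum
segment [1, 3/2) carries log(t); integrate it
the [3/2, ∞) slice contributes ∫ exp(-t)·t^(s-1) dt

on [0, 1/2): t**2
on [1/2, 1): t*log(t)
on [1, 3/2): log(t)
on [3/2, oo): exp(-t)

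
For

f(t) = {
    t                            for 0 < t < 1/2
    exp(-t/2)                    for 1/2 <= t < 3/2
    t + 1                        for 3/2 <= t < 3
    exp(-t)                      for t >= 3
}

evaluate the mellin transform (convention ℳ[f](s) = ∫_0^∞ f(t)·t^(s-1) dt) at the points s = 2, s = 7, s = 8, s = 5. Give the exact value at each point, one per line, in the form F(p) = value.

integrate the 4 segments split at 1/2, 3/2, 3, then add the results
∫ t·t^(s-1) over [0, 1/2)
piece [1/2, 3/2): integrate exp(-t/2) against the kernel
for t in [3/2, 3): the term is ∫ (t + 1)·t^(s-1)
piece [3, ∞): integrate exp(-t) against the kernel

F(2) = -7*exp(-3/4) + 4*exp(-3) + 5*exp(-1/4) + 271/24
F(7) = -6243201*exp(-3/4)/32 + 13977*exp(-3) + 1009711/896 + 3786745*exp(-1/4)/32
F(8) = -174811815*exp(-3/4)/64 + 55289551/18432 + 100026*exp(-3) + 106028861*exp(-1/4)/64
F(5) = -12993*exp(-3/4)/8 + 393*exp(-3) + 80009/480 + 7889*exp(-1/4)/8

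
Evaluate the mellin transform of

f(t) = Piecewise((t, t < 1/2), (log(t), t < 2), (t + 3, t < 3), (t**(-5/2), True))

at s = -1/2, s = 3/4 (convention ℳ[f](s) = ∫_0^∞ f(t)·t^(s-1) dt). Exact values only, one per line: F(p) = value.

F(-1/2) = sqrt(2)*(-486*log(2) + sqrt(2) + 648)/162
F(3/4) = 2**(1/4)*(-436*sqrt(2) + 2*2**(3/4)*3**(1/4) + 65 + log(2**(42 + 84*sqrt(2))) + 180*6**(3/4))/63

treat the 4 regions marked off by 1/2, 2, 3 separately and sum
[0, 1/2) adds the kernel integral of t
the [1/2, 2) slice contributes ∫ log(t)·t^(s-1) dt
for t in [2, 3): the term is ∫ (t + 3)·t^(s-1)
for t in [3, ∞): the term is ∫ t**(-5/2)·t^(s-1)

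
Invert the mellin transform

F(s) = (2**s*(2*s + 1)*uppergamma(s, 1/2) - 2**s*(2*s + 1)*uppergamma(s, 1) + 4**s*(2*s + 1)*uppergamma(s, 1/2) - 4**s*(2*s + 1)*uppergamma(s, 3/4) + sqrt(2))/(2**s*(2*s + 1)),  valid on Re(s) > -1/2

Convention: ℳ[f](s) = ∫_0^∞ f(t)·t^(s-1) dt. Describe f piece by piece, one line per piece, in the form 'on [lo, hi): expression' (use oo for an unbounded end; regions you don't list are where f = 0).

on [0, 1/2): sqrt(t)
on [1/2, 1): exp(-t)
on [1, 3/2): exp(-t/2)

slice at 1/2, 1, transform all 3 pieces, and sum them
between 0 and 1/2 the integrand is sqrt(t)·t^(s-1)
for t in [1/2, 1): the term is ∫ exp(-t)·t^(s-1)
segment 1 to 3/2 holds exp(-t/2); add its integral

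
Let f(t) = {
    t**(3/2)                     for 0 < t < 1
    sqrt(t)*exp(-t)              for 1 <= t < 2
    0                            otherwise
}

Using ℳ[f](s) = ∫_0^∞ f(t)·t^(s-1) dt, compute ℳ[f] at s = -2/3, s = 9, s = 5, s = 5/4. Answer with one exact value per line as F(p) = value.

F(-2/3) = -uppergamma(-1/6, 2) + uppergamma(-1/6, 1) + 6/5
F(9) = (-6395929218*sqrt(2) + (-723647925*sqrt(pi)*erfc(sqrt(2)) + 1024 + 723647925*sqrt(pi)*erfc(1))*exp(2) + 2938122894*E)*exp(-2)/10752
F(5) = (-105170*sqrt(2) + (-12285*sqrt(pi)*erfc(sqrt(2)) + 64 + 12285*sqrt(pi)*erfc(1))*exp(2) + 49790*E)*exp(-2)/416
F(5/4) = -uppergamma(7/4, 2) + 4/11 + uppergamma(7/4, 1)

strip the shared t-power: t on [0, 1); exp(-t) on [1, 2)
along the cuts 1, ℳ[f](s) splits into 2 integrals
over [0, 1), the kernel integral of t**(3/2) enters the sum
on [1, 2) integrate f = sqrt(t)*exp(-t) against the kernel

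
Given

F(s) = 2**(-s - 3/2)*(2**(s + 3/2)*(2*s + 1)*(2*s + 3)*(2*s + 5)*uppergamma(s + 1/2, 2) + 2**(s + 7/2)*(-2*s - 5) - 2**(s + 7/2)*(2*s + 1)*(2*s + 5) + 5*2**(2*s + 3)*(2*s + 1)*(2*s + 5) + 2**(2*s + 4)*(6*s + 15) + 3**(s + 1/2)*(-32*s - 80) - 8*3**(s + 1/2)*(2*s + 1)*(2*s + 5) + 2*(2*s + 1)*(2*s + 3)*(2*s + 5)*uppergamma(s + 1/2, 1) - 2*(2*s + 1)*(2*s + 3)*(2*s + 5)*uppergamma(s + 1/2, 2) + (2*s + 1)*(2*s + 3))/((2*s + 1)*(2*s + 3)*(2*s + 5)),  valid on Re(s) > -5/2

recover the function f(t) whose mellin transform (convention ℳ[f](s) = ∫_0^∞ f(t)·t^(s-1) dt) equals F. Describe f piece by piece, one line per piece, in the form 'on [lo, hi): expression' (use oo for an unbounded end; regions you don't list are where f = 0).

peel off the shared t-power: t**2 on [0, 1/2); exp(-2*t) on [1/2, 1); t + 1 on [1, 3/2); …
decompose at 1/2, 1, 3/2, 2; ℳ[f](s) sums the 5 pieces' integrals
segment [0, 1/2) carries t**(5/2); integrate it
between 1/2 and 1 the integrand is sqrt(t)*exp(-2*t)·t^(s-1)
for t in [1, 3/2): the term is ∫ sqrt(t)*(t + 1)·t^(s-1)
segment [3/2, 2) carries sqrt(t)*(t + 3); integrate it
over [2, ∞), the kernel integral of sqrt(t)*exp(-t) enters the sum

on [0, 1/2): t**(5/2)
on [1/2, 1): sqrt(t)*exp(-2*t)
on [1, 3/2): sqrt(t)*(t + 1)
on [3/2, 2): sqrt(t)*(t + 3)
on [2, oo): sqrt(t)*exp(-t)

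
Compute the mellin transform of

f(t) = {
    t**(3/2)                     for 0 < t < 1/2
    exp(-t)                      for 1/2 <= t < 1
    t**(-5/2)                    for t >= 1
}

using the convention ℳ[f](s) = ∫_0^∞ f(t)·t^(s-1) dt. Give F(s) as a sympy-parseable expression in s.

(2*2**s*(2*s - 5)*(2*s + 3)*uppergamma(s, 1/2) - 2*2**s*(2*s - 5)*(2*s + 3)*uppergamma(s, 1) - 4*2**s*(2*s + 3) + sqrt(2)*(2*s - 5))/(2*2**s*(2*s - 5)*(2*s + 3))
  -3/2 < Re(s) < 5/2

slice at 1/2, 1, transform all 3 pieces, and sum them
the [0, 1/2) slice contributes ∫ t**(3/2)·t^(s-1) dt
for t in [1/2, 1): the term is ∫ exp(-t)·t^(s-1)
over [1, ∞), the kernel integral of t**(-5/2) enters the sum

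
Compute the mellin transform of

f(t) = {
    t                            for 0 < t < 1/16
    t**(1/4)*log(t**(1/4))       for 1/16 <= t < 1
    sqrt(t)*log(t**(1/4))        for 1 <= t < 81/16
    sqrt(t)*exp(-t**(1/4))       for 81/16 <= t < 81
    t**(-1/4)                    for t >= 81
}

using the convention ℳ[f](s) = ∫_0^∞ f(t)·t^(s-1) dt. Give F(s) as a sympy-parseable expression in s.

2**(-4*s - 2)*(432*2**(4*s + 2)*(2*s + 1)**2*(4*s - 1)*(4*s + 4)*(-8*s + 4*(2*s + 1)**2 - 3)*uppergamma(4*s + 2, 3/2) - 432*2**(4*s + 2)*(2*s + 1)**2*(4*s - 1)*(4*s + 4)*(-8*s + 4*(2*s + 1)**2 - 3)*uppergamma(4*s + 2, 3) - 432*2**(4*s + 2)*(2*s + 1)**2*(4*s - 1)*(4*s + 4) + 108*2**(4*s + 2)*(4*s - 1)*(4*s + 4)*(-8*s + 4*(2*s + 1)**2 - 3) - 216*3**(4*s + 2)*(2*s + 1)*(4*s - 1)*(4*s + 4)*(-8*s + 4*(2*s + 1)**2 - 3)*log(2) + 216*3**(4*s + 2)*(2*s + 1)*(4*s - 1)*(4*s + 4)*(-8*s + 4*(2*s + 1)**2 - 3)*log(3) - 108*3**(4*s + 2)*(4*s - 1)*(4*s + 4)*(-8*s + 4*(2*s + 1)**2 - 3) - 16*6**(4*s + 2)*(2*s + 1)**2*(4*s + 4)*(-8*s + 4*(2*s + 1)**2 - 3) + 1728*(2*s + 1)**3*(4*s - 1)*(4*s + 4)*log(2) - 864*(2*s + 1)**2*(4*s - 1)*(4*s + 4)*log(2) + 864*(2*s + 1)**2*(4*s - 1)*(4*s + 4) + 108*(2*s + 1)**2*(4*s - 1)*(-8*s + 4*(2*s + 1)**2 - 3))/(108*(2*s + 1)**2*(4*s - 1)*(4*s + 4)*(-8*s + 4*(2*s + 1)**2 - 3))
  -1 < Re(s) < 1/4

the power substitution comes off first: t**2 on [0, 1/4); sqrt(t)*log(sqrt(t)) on [1/4, 1); t*log(sqrt(t)) on [1, 9/4); …
the shared t-power comes off first: t on [0, 1/4); log(sqrt(t))/sqrt(t) on [1/4, 1); log(sqrt(t)) on [1, 9/4); …
invert the power substitution to get t**2 on [0, 1/2); log(t)/t on [1/2, 1); log(t) on [1, 3/2); …
slice at 1/16, 1, 81/16, 81, transform all 5 pieces, and sum them
piece [0, 1/16): integrate t against the kernel
between 1/16 and 1 the integrand is t**(1/4)*log(t**(1/4))·t^(s-1)
between 1 and 81/16 the integrand is sqrt(t)*log(t**(1/4))·t^(s-1)
over [81/16, 81), the kernel integral of sqrt(t)*exp(-t**(1/4)) enters the sum
for t in [81, ∞): the term is ∫ t**(-1/4)·t^(s-1)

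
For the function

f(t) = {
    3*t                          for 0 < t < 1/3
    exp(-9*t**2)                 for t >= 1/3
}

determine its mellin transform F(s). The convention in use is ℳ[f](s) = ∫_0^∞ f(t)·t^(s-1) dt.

((s + 1)*uppergamma(s/2, 1) + 2)/(2*3**s*(s + 1))
  Re(s) > -1

remove the common scale on t first: t on [0, 1); exp(-t**2) on [1, ∞)
peel off the power substitution: sqrt(t) on [0, 1); exp(-t) on [1, ∞)
split f at 1/3: ℳ[f](s) collects 2 kernel integrals
between 0 and 1/3 the integrand is 3*t·t^(s-1)
on [1/3, ∞) integrate f = exp(-9*t**2) against the kernel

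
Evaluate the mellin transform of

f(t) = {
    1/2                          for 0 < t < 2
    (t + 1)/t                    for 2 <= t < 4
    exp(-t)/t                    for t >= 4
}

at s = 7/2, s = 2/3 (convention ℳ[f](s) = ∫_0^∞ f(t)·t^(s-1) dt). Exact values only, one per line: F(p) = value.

F(7/2) = -96*sqrt(2)/35 + 3*sqrt(pi)*erfc(2)/4 + 11*exp(-4) + 1728/35
F(2/3) = uppergamma(-1/3, 4) + 3*2**(2/3)/4 + 3*2**(1/3)/2

reversing the shared t-power: t/2 on [0, 2); t + 1 on [2, 4); exp(-t) on [4, ∞)
undo the common scale on t: t on [0, 1); 2*t + 1 on [1, 2); exp(-2*t) on [2, ∞)
treat the 3 regions marked off by 2, 4 separately and sum
on [0, 2): add ∫ 1/2·t^(s-1) dt
for t in [2, 4): the term is ∫ (t + 1)/t·t^(s-1)
∫ exp(-t)/t·t^(s-1) over [4, ∞)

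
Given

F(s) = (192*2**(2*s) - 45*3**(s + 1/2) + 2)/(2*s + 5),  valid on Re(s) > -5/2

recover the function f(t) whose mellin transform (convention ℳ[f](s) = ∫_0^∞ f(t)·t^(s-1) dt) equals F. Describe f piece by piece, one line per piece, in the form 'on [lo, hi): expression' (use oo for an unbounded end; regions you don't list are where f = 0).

cuts at 1, 3: linearity sums the 3 kernel integrals
over [0, 1), the kernel integral of 3*t**(5/2)/2 enters the sum
the [1, 3) slice contributes ∫ t**(5/2)/2·t^(s-1) dt
the [3, 4) slice contributes ∫ 3*t**(5/2)·t^(s-1) dt

on [0, 1): 3*t**(5/2)/2
on [1, 3): t**(5/2)/2
on [3, 4): 3*t**(5/2)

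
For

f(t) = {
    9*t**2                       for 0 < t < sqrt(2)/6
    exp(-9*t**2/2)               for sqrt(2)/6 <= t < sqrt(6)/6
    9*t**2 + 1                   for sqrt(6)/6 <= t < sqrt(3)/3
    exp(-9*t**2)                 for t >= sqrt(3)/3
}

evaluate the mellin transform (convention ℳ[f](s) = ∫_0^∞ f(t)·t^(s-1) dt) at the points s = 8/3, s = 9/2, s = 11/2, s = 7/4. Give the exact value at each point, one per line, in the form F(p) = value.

undo the common scale on t: t**2 on [0, sqrt(2)/2); exp(-t**2/2) on [sqrt(2)/2, sqrt(6)/2); t**2 + 1 on [sqrt(6)/2, sqrt(3)); …
invert the power substitution to get t on [0, 1/2); exp(-t/2) on [1/2, 3/2); t + 1 on [3/2, 3); …
split f at sqrt(2)/6, sqrt(6)/6, sqrt(3)/3: ℳ[f](s) collects 4 kernel integrals
on [0, sqrt(2)/6): add ∫ 9*t**2·t^(s-1) dt
∫ exp(-9*t**2/2)·t^(s-1) over [sqrt(2)/6, sqrt(6)/6)
∫ (9*t**2 + 1)·t^(s-1) over [sqrt(6)/6, sqrt(3)/3)
[sqrt(3)/3, ∞) adds the kernel integral of exp(-9*t**2)

F(8/3) = 2**(2/3)*3**(1/3)*(-117*3**(1/3) - 112*2**(2/3)*uppergamma(4/3, 3/4) + 56*2**(1/3)*uppergamma(4/3, 3) + 6 + 112*2**(2/3)*uppergamma(4/3, 1/4) + 342*6**(1/3))/6048
F(9/2) = 2**(3/4)*sqrt(3)*(-104*sqrt(2)*uppergamma(9/4, 3/4) - 53*3**(1/4) + 1 + 26*2**(1/4)*uppergamma(9/4, 3) + 104*sqrt(2)*uppergamma(9/4, 1/4) + 320*6**(1/4))/25272
F(11/2) = 2**(1/4)*sqrt(3)*(-2640*sqrt(2)*uppergamma(11/4, 3/4) - 567*3**(3/4) + 11 + 330*2**(3/4)*uppergamma(11/4, 3) + 2640*sqrt(2)*uppergamma(11/4, 1/4) + 3456*6**(3/4))/962280
F(7/4) = 2**(1/8)*3**(1/4)*(-204*3**(7/8) - 210*2**(3/4)*uppergamma(7/8, 3/4) + 105*2**(7/8)*uppergamma(7/8, 3) + 28 + 210*2**(3/4)*uppergamma(7/8, 1/4) + 288*6**(7/8))/3780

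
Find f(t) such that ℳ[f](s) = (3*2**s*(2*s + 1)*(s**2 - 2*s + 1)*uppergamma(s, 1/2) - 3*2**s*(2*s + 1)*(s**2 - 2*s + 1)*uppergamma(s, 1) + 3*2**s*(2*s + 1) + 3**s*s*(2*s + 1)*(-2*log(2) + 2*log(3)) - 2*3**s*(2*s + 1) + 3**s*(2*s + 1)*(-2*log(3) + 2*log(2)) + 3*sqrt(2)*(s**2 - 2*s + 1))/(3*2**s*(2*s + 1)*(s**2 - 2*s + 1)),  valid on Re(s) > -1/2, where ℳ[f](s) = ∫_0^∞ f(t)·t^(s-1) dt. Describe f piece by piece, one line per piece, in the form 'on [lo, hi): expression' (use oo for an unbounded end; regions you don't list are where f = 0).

on [0, 1/2): sqrt(t)
on [1/2, 1): exp(-t)
on [1, 3/2): log(t)/t

treat the 3 regions marked off by 1/2, 1 separately and sum
[0, 1/2) adds the kernel integral of sqrt(t)
on [1/2, 1): add ∫ exp(-t)·t^(s-1) dt
for t in [1, 3/2): the term is ∫ log(t)/t·t^(s-1)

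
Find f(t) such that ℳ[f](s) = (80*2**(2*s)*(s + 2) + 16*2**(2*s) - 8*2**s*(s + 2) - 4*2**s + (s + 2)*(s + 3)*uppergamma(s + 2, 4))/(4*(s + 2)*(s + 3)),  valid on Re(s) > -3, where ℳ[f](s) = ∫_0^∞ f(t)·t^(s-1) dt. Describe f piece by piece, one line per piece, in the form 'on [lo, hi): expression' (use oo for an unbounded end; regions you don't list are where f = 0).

remove the common scale on t first: t**3 on [0, 1); t**2*(2*t + 1) on [1, 2); t**2*exp(-2*t) on [2, ∞)
strip the shared t-power: t**2 on [0, 1); t*(2*t + 1) on [1, 2); t*exp(-2*t) on [2, ∞)
invert the shared t-power to get t on [0, 1); 2*t + 1 on [1, 2); exp(-2*t) on [2, ∞)
split f at 2, 4: ℳ[f](s) collects 3 kernel integrals
over [0, 2), the kernel integral of t**3/8 enters the sum
over [2, 4), the kernel integral of t**2*(t + 1)/4 enters the sum
∫ t**2*exp(-t)/4·t^(s-1) over [4, ∞)

on [0, 2): t**3/8
on [2, 4): t**2*(t + 1)/4
on [4, oo): t**2*exp(-t)/4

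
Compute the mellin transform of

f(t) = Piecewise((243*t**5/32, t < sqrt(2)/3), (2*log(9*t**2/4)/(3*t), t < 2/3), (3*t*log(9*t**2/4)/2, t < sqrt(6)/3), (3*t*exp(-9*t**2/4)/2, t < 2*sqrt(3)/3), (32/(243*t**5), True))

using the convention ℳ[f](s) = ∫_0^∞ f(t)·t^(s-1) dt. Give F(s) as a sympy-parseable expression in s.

peel off the common scale on t: t**5 on [0, sqrt(2)/2); log(t**2)/t on [sqrt(2)/2, 1); t*log(t**2) on [1, sqrt(6)/2); …
invert the shared t-power to get t**4 on [0, sqrt(2)/2); log(t**2)/t**2 on [sqrt(2)/2, 1); log(t**2) on [1, sqrt(6)/2); …
undo the power substitution: t**2 on [0, 1/2); log(t)/t on [1/2, 1); log(t) on [1, 3/2); …
along the cuts sqrt(2)/3, 2/3, sqrt(6)/3, 2*sqrt(3)/3, ℳ[f](s) splits into 5 integrals
[0, sqrt(2)/3) adds the kernel integral of 243*t**5/32
the [sqrt(2)/3, 2/3) slice contributes ∫ 2*log(9*t**2/4)/(3*t)·t^(s-1) dt
on [2/3, sqrt(6)/3) integrate f = 3*t*log(9*t**2/4)/2 against the kernel
∫ 3*t*exp(-9*t**2/4)/2·t^(s-1) over [sqrt(6)/3, 2*sqrt(3)/3)
∫ 32/(243*t**5)·t^(s-1) over [2*sqrt(3)/3, ∞)

2**(-s/2 - 1/2)*(27*2**(s/2 + 1/2)*(-s + (s + 1)**2/4)*(s/2 - 5/2)*(s/2 + 5/2)*(s + 1)**2*uppergamma(s/2 + 1/2, 3/2) - 27*2**(s/2 + 1/2)*(-s + (s + 1)**2/4)*(s/2 - 5/2)*(s/2 + 5/2)*(s + 1)**2*uppergamma(s/2 + 1/2, 3) + 108*2**(s/2 + 1/2)*(-s + (s + 1)**2/4)*(s/2 - 5/2)*(s/2 + 5/2) - 27*2**(s/2 + 1/2)*(s/2 - 5/2)*(s/2 + 5/2)*(s + 1)**2 - 54*3**(s/2 + 1/2)*(-s + (s + 1)**2/4)*(s/2 - 5/2)*(s/2 + 5/2)*(s + 1)*log(2) + 54*3**(s/2 + 1/2)*(-s + (s + 1)**2/4)*(s/2 - 5/2)*(s/2 + 5/2)*(s + 1)*log(3) - 108*3**(s/2 + 1/2)*(-s + (s + 1)**2/4)*(s/2 - 5/2)*(s/2 + 5/2) - 6**(s/2 + 1/2)*(-s + (s + 1)**2/4)*(s/2 + 5/2)*(s + 1)**2 + 27*(-s + (s + 1)**2/4)*(s/2 - 5/2)*(s + 1)**2/4 + 27*(s/2 - 5/2)*(s/2 + 5/2)*(s + 1)**3*log(2) - 54*(s/2 - 5/2)*(s/2 + 5/2)*(s + 1)**2*log(2) + 54*(s/2 - 5/2)*(s/2 + 5/2)*(s + 1)**2)/(54*(3/2)**s*(-s + (s + 1)**2/4)*(s/2 - 5/2)*(s/2 + 5/2)*(s + 1)**2)
  -5 < Re(s) < 5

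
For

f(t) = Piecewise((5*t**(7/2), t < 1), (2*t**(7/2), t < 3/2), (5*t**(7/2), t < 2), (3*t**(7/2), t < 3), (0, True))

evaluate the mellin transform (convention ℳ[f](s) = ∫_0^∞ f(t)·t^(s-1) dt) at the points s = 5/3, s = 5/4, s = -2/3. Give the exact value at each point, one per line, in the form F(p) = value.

integrate the 4 segments split at 1, 3/2, 2, then add the results
the [0, 1) slice contributes ∫ 5*t**(7/2)·t^(s-1) dt
∫ 2*t**(7/2)·t^(s-1) over [1, 3/2)
the [3/2, 2) slice contributes ∫ 5*t**(7/2)·t^(s-1) dt
[2, 3) adds the kernel integral of 3*t**(7/2)

F(5/3) = -2187*2**(5/6)*3**(1/6)/992 + 18/31 + 384*2**(1/6)/31 + 4374*3**(1/6)/31
F(5/4) = -243*2**(1/4)*3**(3/4)/152 + 12/19 + 128*2**(3/4)/19 + 972*3**(3/4)/19
F(-2/3) = -81*2**(1/6)*3**(5/6)/68 + 18/17 + 48*2**(5/6)/17 + 162*3**(5/6)/17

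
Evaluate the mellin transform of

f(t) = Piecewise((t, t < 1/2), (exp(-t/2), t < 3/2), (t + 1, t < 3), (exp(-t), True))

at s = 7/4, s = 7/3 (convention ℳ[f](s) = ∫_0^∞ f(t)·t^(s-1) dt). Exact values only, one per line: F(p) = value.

slice at 1/2, 3/2, 3, transform all 4 pieces, and sum them
between 0 and 1/2 the integrand is t·t^(s-1)
the [1/2, 3/2) slice contributes ∫ exp(-t/2)·t^(s-1) dt
∫ over [3/2, 3) of (t + 1)·t^(s-1) joins the sum
for t in [3, ∞): the term is ∫ exp(-t)·t^(s-1)

F(7/4) = 2**(1/4)*(-308*sqrt(2)*uppergamma(7/4, 3/4) - 129*3**(3/4) + 7 + 77*2**(3/4)*uppergamma(7/4, 3) + 308*sqrt(2)*uppergamma(7/4, 1/4) + 384*6**(3/4))/154
F(7/3) = 2**(2/3)*(-2240*2**(2/3)*uppergamma(7/3, 3/4) - 1107*3**(1/3) + 21 + 560*2**(1/3)*uppergamma(7/3, 3) + 2240*2**(2/3)*uppergamma(7/3, 1/4) + 6696*6**(1/3))/1120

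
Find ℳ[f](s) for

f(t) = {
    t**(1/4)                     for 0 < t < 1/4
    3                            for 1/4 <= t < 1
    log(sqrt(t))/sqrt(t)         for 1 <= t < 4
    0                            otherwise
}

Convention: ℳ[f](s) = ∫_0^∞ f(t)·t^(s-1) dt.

strip the power substitution: sqrt(t) on [0, 1/2); 3 on [1/2, 1); log(t)/t on [1, 2)
undo the shared t-power: t**(3/2) on [0, 1/2); 3*t on [1/2, 1); log(t) on [1, 2)
summing 3 kernel integrals split by 1/4, 1 yields ℳ[f](s)
segment [0, 1/4) carries t**(1/4); integrate it
between 1/4 and 1 the integrand is 3·t^(s-1)
segment 1 to 4 holds log(sqrt(t))/sqrt(t); add its integral

(16**s*s*(2*s - 1)*(4*s + 1)*log(2) - 16**s*s*(4*s + 1) + 2**(2*s + 1)*s*(4*s + 1) + 4**s*(2*s - 1)**2*(12*s + 3) + 2*sqrt(2)*s*(2*s - 1)**2 + (-12*s - 3)*(2*s - 1)**2)/(4**s*s*(2*s - 1)**2*(4*s + 1))
  Re(s) > -1/4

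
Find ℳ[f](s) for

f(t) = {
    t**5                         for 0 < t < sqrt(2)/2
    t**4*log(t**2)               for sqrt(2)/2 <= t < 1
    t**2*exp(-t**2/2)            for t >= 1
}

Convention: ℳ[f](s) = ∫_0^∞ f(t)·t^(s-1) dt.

undo the shared t-power: t**3 on [0, sqrt(2)/2); t**2*log(t**2) on [sqrt(2)/2, 1); exp(-t**2/2) on [1, ∞)
undo the power substitution: t**(3/2) on [0, 1/2); t*log(t) on [1/2, 1); exp(-t/2) on [1, ∞)
linearity at sqrt(2)/2, 1 turns ℳ[f](s) into 3 summed integrals
the [0, sqrt(2)/2) slice contributes ∫ t**5·t^(s-1) dt
over [sqrt(2)/2, 1), the kernel integral of t**4*log(t**2) enters the sum
for t in [1, ∞): the term is ∫ t**2*exp(-t**2/2)·t^(s-1)

(-16*2**(s/2)*(s + 5) + 8*2**s*(s + 5)*(4*s + (s + 2)**2 + 12)*uppergamma(s/2 + 1, 1/2) + 4*s + (s + 2)*(s + 5)*log(4) + 4*(s + 5)*log(2) + sqrt(2)*(4*s + (s + 2)**2 + 12) + 20)/(8*2**(s/2)*(s + 5)*(4*s + (s + 2)**2 + 12))
  Re(s) > -5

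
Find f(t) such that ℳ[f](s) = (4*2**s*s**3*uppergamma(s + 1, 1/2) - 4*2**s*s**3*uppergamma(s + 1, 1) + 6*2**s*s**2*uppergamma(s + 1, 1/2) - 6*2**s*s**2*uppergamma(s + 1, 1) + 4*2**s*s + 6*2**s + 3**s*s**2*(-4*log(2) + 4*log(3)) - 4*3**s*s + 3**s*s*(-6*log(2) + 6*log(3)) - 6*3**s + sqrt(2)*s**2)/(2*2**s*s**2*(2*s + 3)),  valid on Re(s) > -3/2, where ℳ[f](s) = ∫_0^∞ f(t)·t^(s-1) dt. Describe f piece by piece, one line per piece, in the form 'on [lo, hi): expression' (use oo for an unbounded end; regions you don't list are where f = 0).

on [0, 1/2): t**(3/2)
on [1/2, 1): t*exp(-t)
on [1, 3/2): log(t)

strip the shared t-power: sqrt(t) on [0, 1/2); exp(-t) on [1/2, 1); log(t)/t on [1, 3/2)
along the cuts 1/2, 1, ℳ[f](s) splits into 3 integrals
∫ t**(3/2)·t^(s-1) over [0, 1/2)
piece [1/2, 1): integrate t*exp(-t) against the kernel
between 1 and 3/2 the integrand is log(t)·t^(s-1)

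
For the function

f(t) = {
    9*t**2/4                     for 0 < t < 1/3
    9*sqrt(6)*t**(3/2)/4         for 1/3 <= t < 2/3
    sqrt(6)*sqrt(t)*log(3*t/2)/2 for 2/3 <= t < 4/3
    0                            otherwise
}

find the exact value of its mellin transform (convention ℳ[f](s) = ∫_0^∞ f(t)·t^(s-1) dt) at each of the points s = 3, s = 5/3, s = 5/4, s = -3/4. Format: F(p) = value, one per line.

F(3) = sqrt(2)*(-31700 + 17747*sqrt(2) + 107520*log(2))/158760
F(5/3) = 3**(1/3)*(-80256*2**(5/6) - 11154*sqrt(2) + 3211 + 109296*2**(2/3) + 173888*2**(5/6)*log(2))/423852
F(5/4) = 3**(3/4)*(-17765 - 1911*sqrt(2) + 32032*log(2) + 19864*2**(1/4))/63063
F(-3/4) = 3**(3/4)*(-39 - 5*sqrt(2) - 10*log(2) + 50*2**(1/4))/5

peel off the common scale on t: t**2 on [0, 1/2); 3*t**(3/2) on [1/2, 1); sqrt(t)*log(t) on [1, 2)
peel off the shared t-power: t**(3/2) on [0, 1/2); 3*t on [1/2, 1); log(t) on [1, 2)
breakpoints 1/3, 2/3: one integral from each of the 3 segments
segment [0, 1/3) carries 9*t**2/4; integrate it
segment 1/3 to 2/3 holds 9*sqrt(6)*t**(3/2)/4; add its integral
[2/3, 4/3) adds the kernel integral of sqrt(6)*sqrt(t)*log(3*t/2)/2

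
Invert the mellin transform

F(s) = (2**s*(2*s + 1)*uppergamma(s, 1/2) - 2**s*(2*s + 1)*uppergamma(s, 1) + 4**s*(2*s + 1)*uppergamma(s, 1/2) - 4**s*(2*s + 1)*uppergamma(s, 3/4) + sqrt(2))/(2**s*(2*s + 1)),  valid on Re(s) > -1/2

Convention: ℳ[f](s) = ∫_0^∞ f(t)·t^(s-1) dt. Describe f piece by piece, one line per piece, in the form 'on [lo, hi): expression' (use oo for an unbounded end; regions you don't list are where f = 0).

f breaks at 1/2, 1 into 3 integrals to sum
segment 0 to 1/2 holds sqrt(t); add its integral
[1/2, 1) adds the kernel integral of exp(-t)
∫ over [1, 3/2) of exp(-t/2)·t^(s-1) joins the sum

on [0, 1/2): sqrt(t)
on [1/2, 1): exp(-t)
on [1, 3/2): exp(-t/2)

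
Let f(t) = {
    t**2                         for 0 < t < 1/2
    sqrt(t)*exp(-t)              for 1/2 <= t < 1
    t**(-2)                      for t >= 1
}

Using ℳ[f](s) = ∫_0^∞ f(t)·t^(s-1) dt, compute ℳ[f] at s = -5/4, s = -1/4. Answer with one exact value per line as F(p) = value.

F(-5/4) = -uppergamma(-3/4, 1) + 4/13 + uppergamma(-3/4, 1/2) + 2*2**(1/4)/3
F(-1/4) = -uppergamma(1/4, 1) + 2**(1/4)/7 + 4/9 + uppergamma(1/4, 1/2)

remove the shared t-power first: t**(3/2) on [0, 1/2); exp(-t) on [1/2, 1); t**(-5/2) on [1, ∞)
along the cuts 1/2, 1, ℳ[f](s) splits into 3 integrals
for t in [0, 1/2): the term is ∫ t**2·t^(s-1)
piece [1/2, 1): integrate sqrt(t)*exp(-t) against the kernel
∫ t**(-2)·t^(s-1) over [1, ∞)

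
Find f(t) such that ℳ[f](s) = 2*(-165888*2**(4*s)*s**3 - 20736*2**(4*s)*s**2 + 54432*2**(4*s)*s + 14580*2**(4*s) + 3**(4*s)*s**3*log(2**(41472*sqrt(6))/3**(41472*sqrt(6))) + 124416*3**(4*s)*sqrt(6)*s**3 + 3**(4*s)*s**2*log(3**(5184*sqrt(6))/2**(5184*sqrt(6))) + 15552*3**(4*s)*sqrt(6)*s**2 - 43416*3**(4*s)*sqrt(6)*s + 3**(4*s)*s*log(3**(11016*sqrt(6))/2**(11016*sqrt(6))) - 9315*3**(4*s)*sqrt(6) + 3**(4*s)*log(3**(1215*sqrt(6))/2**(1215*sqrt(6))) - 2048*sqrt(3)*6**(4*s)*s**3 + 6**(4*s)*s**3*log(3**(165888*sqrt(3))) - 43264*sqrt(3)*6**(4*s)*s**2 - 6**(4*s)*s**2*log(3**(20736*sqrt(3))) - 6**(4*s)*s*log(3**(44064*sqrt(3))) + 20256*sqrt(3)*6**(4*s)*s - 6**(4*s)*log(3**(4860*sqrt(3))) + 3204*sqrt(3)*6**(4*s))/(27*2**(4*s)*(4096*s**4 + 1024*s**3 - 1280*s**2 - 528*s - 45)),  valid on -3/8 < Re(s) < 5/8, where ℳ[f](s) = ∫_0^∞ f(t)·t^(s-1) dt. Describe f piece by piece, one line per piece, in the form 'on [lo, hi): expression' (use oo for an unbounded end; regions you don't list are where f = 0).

on [0, 1): t**(3/8)
on [1, 81/16): t**(1/8)*(t**(1/4) + 3)
on [81/16, 81): t**(3/8)*log(t**(1/4))
on [81, oo): t**(-5/8)

reversing the power substitution: t**(3/4) on [0, 1); t**(1/4)*(sqrt(t) + 3) on [1, 9/4); t**(3/4)*log(sqrt(t)) on [9/4, 9); …
peel off the power substitution: t**(3/2) on [0, 1); sqrt(t)*(t + 3) on [1, 3/2); t**(3/2)*log(t) on [3/2, 3); …
undo the shared t-power: t on [0, 1); t + 3 on [1, 3/2); t*log(t) on [3/2, 3); …
along the cuts 1, 81/16, 81, ℳ[f](s) splits into 4 integrals
over [0, 1), the kernel integral of t**(3/8) enters the sum
for t in [1, 81/16): the term is ∫ t**(1/8)*(t**(1/4) + 3)·t^(s-1)
between 81/16 and 81 the integrand is t**(3/8)*log(t**(1/4))·t^(s-1)
for t in [81, ∞): the term is ∫ t**(-5/8)·t^(s-1)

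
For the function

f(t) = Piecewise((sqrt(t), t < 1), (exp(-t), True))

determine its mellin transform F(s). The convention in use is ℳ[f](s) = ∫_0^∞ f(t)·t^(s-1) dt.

((2*s + 1)*uppergamma(s, 1) + 2)/(2*s + 1)
  Re(s) > -1/2

integrate the 2 segments split at 1, then add the results
piece [0, 1): integrate sqrt(t) against the kernel
segment 1 to ∞ holds exp(-t); add its integral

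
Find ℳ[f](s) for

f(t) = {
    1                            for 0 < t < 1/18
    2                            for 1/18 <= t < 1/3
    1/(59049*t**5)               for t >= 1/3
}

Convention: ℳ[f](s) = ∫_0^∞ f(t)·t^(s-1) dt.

(485*6**s*s/243 - 10*6**s - s + 5)/(18**s*s*(s - 5))
  0 < Re(s) < 5

back out the common scale on t: 1 on [0, 1/6); 2 on [1/6, 1); 1/(243*t**5) on [1, ∞)
invert the common scale on t to get 1 on [0, 1/2); 2 on [1/2, 3); t**(-5) on [3, ∞)
the shared t-power comes off first: t on [0, 1/2); 2*t on [1/2, 3); t**(-4) on [3, ∞)
linearity at 1/18, 1/3 turns ℳ[f](s) into 3 summed integrals
between 0 and 1/18 the integrand is 1·t^(s-1)
piece [1/18, 1/3): integrate 2 against the kernel
for t in [1/3, ∞): the term is ∫ 1/(59049*t**5)·t^(s-1)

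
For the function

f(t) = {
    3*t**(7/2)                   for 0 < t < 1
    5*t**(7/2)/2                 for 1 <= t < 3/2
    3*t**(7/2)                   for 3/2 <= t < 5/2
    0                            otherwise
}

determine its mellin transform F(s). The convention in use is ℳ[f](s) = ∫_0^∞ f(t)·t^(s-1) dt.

slice at 1, 3/2, transform all 3 pieces, and sum them
for t in [0, 1): the term is ∫ 3*t**(7/2)·t^(s-1)
for t in [1, 3/2): the term is ∫ 5*t**(7/2)/2·t^(s-1)
segment 3/2 to 5/2 holds 3*t**(7/2); add its integral

(-(3/2)**(s + 7/2) + 6*(5/2)**(s + 7/2) + 1)/(2*s + 7)
  Re(s) > -7/2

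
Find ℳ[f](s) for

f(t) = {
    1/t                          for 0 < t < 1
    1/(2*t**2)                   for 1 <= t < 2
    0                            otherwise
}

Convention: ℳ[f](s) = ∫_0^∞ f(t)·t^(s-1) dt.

invert the shared t-power to get 1 on [0, 1); 1/(2*t) on [1, 2)
reversing the shared t-power: t on [0, 1); 1/2 on [1, 2)
treat the 2 regions marked off by 1 separately and sum
for t in [0, 1): the term is ∫ 1/t·t^(s-1)
segment 1 to 2 holds 1/(2*t**2); add its integral

(2**s*(s - 1) + 4*s - 12)/(8*(s - 2)*(s - 1))
  Re(s) > 1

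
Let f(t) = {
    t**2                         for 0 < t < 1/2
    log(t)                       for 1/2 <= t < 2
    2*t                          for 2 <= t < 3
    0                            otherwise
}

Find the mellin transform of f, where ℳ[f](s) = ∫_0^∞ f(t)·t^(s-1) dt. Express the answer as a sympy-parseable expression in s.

treat the 3 regions marked off by 1/2, 2 separately and sum
over [0, 1/2), the kernel integral of t**2 enters the sum
∫ log(t)·t^(s-1) over [1/2, 2)
between 2 and 3 the integrand is 2*t·t^(s-1)

(-16*2**(2*s)*s**2*(s + 2) + 4*2**(2*s)*s*(s + 1)*(s + 2)*log(2) - 4*2**(2*s)*(s + 1)*(s + 2) + 24*6**s*s**2*(s + 2) + s**2*(s + 1) + 4*s*(s + 1)*(s + 2)*log(2) + 4*(s + 1)*(s + 2))/(4*2**s*s**2*(s + 1)*(s + 2))
  Re(s) > -2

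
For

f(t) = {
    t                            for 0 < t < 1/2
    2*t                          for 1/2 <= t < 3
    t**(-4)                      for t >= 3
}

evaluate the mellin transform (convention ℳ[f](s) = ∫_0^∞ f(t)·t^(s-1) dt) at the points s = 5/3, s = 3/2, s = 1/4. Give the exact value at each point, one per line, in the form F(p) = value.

f breaks at 1/2, 3 into 3 integrals to sum
piece [0, 1/2): integrate t against the kernel
[1/2, 3) adds the kernel integral of 2*t
on [3, ∞): add ∫ t**(-4)·t^(s-1) dt

F(5/3) = 2**(1/3)*(-189 + 13640*6**(2/3))/4032
F(3/2) = sqrt(2)*(-27 + 1948*sqrt(6))/540
F(1/4) = 2**(3/4)*(-243 + 2918*6**(1/4))/1215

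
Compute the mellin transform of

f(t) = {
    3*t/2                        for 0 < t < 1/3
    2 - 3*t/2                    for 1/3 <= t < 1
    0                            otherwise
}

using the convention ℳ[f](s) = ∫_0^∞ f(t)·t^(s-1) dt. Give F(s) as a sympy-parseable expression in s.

back out the common scale on t: t on [0, 1/2); 2 - t on [1/2, 3/2)
summing 2 kernel integrals split by 1/3 yields ℳ[f](s)
over [0, 1/3), the kernel integral of 3*t/2 enters the sum
for t in [1/3, 1): the term is ∫ (2 - 3*t/2)·t^(s-1)

(3**s*s/2 + 2*3**s - s - 2)/(3**s*s*(s + 1))
  Re(s) > -1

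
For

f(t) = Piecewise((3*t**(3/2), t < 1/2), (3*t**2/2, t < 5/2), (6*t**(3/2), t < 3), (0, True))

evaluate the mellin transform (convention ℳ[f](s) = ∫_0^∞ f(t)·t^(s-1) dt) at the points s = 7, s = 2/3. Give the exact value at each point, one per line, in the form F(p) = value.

F(7) = -1171875*sqrt(10)/2176 + 3*sqrt(2)/4352 + 488281/768 + 78732*sqrt(3)/17
F(2/3) = -225*2**(5/6)*5**(1/6)/26 - 9*2**(1/3)/128 + 9*2**(5/6)/52 + 225*2**(1/3)*5**(2/3)/128 + 324*3**(1/6)/13

linearity at 1/2, 5/2 turns ℳ[f](s) into 3 summed integrals
over [0, 1/2), the kernel integral of 3*t**(3/2) enters the sum
for t in [1/2, 5/2): the term is ∫ 3*t**2/2·t^(s-1)
the [5/2, 3) slice contributes ∫ 6*t**(3/2)·t^(s-1) dt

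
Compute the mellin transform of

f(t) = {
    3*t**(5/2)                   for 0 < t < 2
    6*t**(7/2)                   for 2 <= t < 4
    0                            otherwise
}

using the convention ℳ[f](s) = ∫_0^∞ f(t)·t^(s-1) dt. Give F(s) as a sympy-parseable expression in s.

24*2**s*(128*2**s*s + 320*2**s - 6*sqrt(2)*s - 13*sqrt(2))/(4*s**2 + 24*s + 35)
  Re(s) > -5/2

treat the 2 regions marked off by 2 separately and sum
segment 0 to 2 holds 3*t**(5/2); add its integral
∫ 6*t**(7/2)·t^(s-1) over [2, 4)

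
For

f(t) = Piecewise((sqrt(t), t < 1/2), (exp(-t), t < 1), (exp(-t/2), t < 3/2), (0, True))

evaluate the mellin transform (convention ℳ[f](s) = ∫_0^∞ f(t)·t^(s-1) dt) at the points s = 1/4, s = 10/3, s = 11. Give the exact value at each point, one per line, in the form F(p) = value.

slice at 1/2, 1, transform all 3 pieces, and sum them
piece [0, 1/2): integrate sqrt(t) against the kernel
segment 1/2 to 1 holds exp(-t); add its integral
for t in [1, 3/2): the term is ∫ exp(-t/2)·t^(s-1)

F(1/4) = -2**(1/4)*uppergamma(1/4, 3/4) - uppergamma(1/4, 1) + uppergamma(1/4, 1/2) + 2**(1/4)*uppergamma(1/4, 1/2) + 2*2**(1/4)/3
F(10/3) = -8*2**(1/3)*uppergamma(10/3, 3/4) - uppergamma(10/3, 1) + 3*2**(1/6)/184 + uppergamma(10/3, 1/2) + 8*2**(1/3)*uppergamma(10/3, 1/2)
F(11) = -8055338729409*exp(-3/4)/512 - 9864101*exp(-1) + sqrt(2)/47104 + 12553134696189*exp(-1/2)/1024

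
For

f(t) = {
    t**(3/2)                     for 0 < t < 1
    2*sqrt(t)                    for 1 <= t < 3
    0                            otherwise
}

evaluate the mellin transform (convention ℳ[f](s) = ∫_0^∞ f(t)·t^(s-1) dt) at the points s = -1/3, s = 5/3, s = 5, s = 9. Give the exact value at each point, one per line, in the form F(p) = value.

F(-1/3) = -78/7 + 12*3**(1/6)
F(5/3) = -150/247 + 108*3**(1/6)/13
F(5) = -30/143 + 972*sqrt(3)/11
F(9) = -46/399 + 78732*sqrt(3)/19

along the cuts 1, ℳ[f](s) splits into 2 integrals
∫ t**(3/2)·t^(s-1) over [0, 1)
segment [1, 3) carries 2*sqrt(t); integrate it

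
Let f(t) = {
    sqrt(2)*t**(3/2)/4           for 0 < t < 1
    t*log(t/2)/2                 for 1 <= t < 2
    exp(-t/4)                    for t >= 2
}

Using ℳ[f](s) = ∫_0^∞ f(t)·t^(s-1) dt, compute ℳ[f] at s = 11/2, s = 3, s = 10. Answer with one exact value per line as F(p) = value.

the common scale on t comes off first: t**(3/2) on [0, 1/2); t*log(t) on [1/2, 1); exp(-t/2) on [1, ∞)
decompose at 1, 2; ℳ[f](s) sums the 3 pieces' integrals
∫ over [0, 1) of sqrt(2)*t**(3/2)/4·t^(s-1) joins the sum
over [1, 2), the kernel integral of t*log(t/2)/2 enters the sum
segment 2 to ∞ holds exp(-t/4); add its integral

F(11/2) = -3415*sqrt(2)/4732 + 2/169 + log(2)/13 + 60480*sqrt(pi)*erfc(sqrt(2)/2) + 85312*sqrt(2)*exp(-1/2)
F(3) = -15/32 + sqrt(2)/18 + log(2)/8 + 208*exp(-1/2)
F(10) = -2047/242 + sqrt(2)/46 + log(2)/22 + 627350411264*exp(-1/2)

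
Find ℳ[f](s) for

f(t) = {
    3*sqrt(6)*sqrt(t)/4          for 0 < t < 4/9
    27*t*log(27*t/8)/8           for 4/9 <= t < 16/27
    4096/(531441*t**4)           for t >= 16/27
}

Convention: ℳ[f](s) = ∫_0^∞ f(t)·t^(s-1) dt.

back out the common scale on t: 3*sqrt(t)/2 on [0, 2/3); 9*t*log(9*t/4)/4 on [2/3, 8/9); 256/(6561*t**4) on [8/9, ∞)
remove the common scale on t first: sqrt(6)*sqrt(t)/2 on [0, 1); 3*t*log(3*t/2)/2 on [1, 4/3); 16/(81*t**4) on [4/3, ∞)
invert the common scale on t to get sqrt(t) on [0, 3/2); t*log(t) on [3/2, 2); t**(-4) on [2, ∞)
decompose at 4/9, 16/27; ℳ[f](s) sums the 3 pieces' integrals
∫ 3*sqrt(6)*sqrt(t)/4·t^(s-1) over [0, 4/9)
piece [4/9, 16/27): integrate 27*t*log(27*t/8)/8 against the kernel
over [16/27, ∞), the kernel integral of 4096/(531441*t**4) enters the sum

2**(2*s)*(-32*2**(2*s)*(s - 4)*(2*s + 1) + 3**s*s*(s - 4)*(2*s + 1)*(-24*log(3) + 24*log(2)) + 3**s*(s - 4)*(2*s + 1)*(-24*log(3) + 24*log(2)) + 24*3**s*(s - 4)*(2*s + 1) + 16*3**s*sqrt(6)*(s - 4)*(s**2 + 2*s + 1) + 32*4**s*s*(s - 4)*(2*s + 1)*log(2) + 32*4**s*(s - 4)*(2*s + 1)*log(2) - 4**s*(2*s + 1)*(s**2 + 2*s + 1))/(16*27**s*(s - 4)*(2*s + 1)*(s**2 + 2*s + 1))
  -1/2 < Re(s) < 4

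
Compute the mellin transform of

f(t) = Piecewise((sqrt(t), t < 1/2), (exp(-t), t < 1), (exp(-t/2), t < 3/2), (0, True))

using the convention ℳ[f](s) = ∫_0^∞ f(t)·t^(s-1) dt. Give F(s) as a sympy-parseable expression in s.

linearity at 1/2, 1 turns ℳ[f](s) into 3 summed integrals
on [0, 1/2): add ∫ sqrt(t)·t^(s-1) dt
for t in [1/2, 1): the term is ∫ exp(-t)·t^(s-1)
for t in [1, 3/2): the term is ∫ exp(-t/2)·t^(s-1)

(2**s*(2*s + 1)*uppergamma(s, 1/2) - 2**s*(2*s + 1)*uppergamma(s, 1) + 4**s*(2*s + 1)*uppergamma(s, 1/2) - 4**s*(2*s + 1)*uppergamma(s, 3/4) + sqrt(2))/(2**s*(2*s + 1))
  Re(s) > -1/2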